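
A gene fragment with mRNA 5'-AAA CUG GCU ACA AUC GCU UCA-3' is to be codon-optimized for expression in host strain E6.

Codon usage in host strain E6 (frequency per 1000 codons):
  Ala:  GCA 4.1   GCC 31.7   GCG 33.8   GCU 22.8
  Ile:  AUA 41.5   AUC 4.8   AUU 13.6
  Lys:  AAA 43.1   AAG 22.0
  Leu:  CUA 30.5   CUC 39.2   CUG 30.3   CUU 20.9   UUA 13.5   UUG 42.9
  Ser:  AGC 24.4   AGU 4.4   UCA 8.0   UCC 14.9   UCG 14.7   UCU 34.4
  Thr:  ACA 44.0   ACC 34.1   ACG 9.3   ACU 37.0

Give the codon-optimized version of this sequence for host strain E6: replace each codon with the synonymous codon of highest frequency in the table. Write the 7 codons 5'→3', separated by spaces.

AAA UUG GCG ACA AUA GCG UCU

Codon 1 (Lys): best is AAA at 43.1.
Codon 2 (Leu): best is UUG at 42.9.
Codon 3 (Ala): best is GCG at 33.8.
Codon 4 (Thr): best is ACA at 44.0.
Codon 5 (Ile): best is AUA at 41.5.
Codon 6 (Ala): best is GCG at 33.8.
Codon 7 (Ser): best is UCU at 34.4.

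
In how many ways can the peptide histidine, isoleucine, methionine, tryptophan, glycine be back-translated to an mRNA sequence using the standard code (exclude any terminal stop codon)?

24

His: 2 codons.
Ile: 3 codons.
Met: 1 codon.
Trp: 1 codon.
Gly: 4 codons.
2 × 3 × 1 × 1 × 4 = 24.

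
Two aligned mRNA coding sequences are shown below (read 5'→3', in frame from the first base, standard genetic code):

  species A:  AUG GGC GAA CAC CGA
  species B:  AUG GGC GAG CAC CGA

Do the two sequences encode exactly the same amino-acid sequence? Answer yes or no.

yes

Codon 1: AUG Met / AUG Met — identical.
Codon 2: GGC Gly / GGC Gly — identical.
Codon 3: GAA Glu / GAG Glu — synonymous.
Codon 4: CAC His / CAC His — identical.
Codon 5: CGA Arg / CGA Arg — identical.
Nonsynonymous differences: 0 → same protein.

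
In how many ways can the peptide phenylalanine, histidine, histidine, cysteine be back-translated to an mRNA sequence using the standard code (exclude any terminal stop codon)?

Phe: 2 codons.
His: 2 codons.
His: 2 codons.
Cys: 2 codons.
2 × 2 × 2 × 2 = 16.

16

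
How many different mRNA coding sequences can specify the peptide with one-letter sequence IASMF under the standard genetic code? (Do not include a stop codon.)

144

Ile: 3 codons.
Ala: 4 codons.
Ser: 6 codons.
Met: 1 codon.
Phe: 2 codons.
3 × 4 × 6 × 1 × 2 = 144.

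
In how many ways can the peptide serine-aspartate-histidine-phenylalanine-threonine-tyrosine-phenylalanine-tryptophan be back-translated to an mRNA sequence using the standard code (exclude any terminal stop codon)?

Ser: 6 codons.
Asp: 2 codons.
His: 2 codons.
Phe: 2 codons.
Thr: 4 codons.
Tyr: 2 codons.
Phe: 2 codons.
Trp: 1 codon.
6 × 2 × 2 × 2 × 4 × 2 × 2 × 1 = 768.

768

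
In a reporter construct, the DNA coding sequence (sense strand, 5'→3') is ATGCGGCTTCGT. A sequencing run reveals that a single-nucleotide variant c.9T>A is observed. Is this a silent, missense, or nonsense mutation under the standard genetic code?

silent

Position 9 falls in codon 3: CTT → Leu.
After the substitution the codon is CTA → Leu.
Both encode Leu, so the change is synonymous.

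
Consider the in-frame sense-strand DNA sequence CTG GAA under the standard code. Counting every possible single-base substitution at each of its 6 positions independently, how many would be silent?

Codon 1 (CTG, Leu): 4 synonymous substitutions.
Codon 2 (GAA, Glu): 1 synonymous substitution.
Total: 4 + 1 = 5.

5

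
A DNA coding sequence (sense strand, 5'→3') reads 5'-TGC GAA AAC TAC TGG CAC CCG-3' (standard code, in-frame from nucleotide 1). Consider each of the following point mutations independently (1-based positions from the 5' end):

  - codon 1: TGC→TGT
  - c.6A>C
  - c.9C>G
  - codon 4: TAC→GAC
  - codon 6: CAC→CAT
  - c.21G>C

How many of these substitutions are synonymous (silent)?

Codon 1: TGC (Cys) → TGT (Cys) — synonymous.
Codon 2: GAA (Glu) → GAC (Asp) — missense.
Codon 3: AAC (Asn) → AAG (Lys) — missense.
Codon 4: TAC (Tyr) → GAC (Asp) — missense.
Codon 6: CAC (His) → CAT (His) — synonymous.
Codon 7: CCG (Pro) → CCC (Pro) — synonymous.
Synonymous: 3 of 6.

3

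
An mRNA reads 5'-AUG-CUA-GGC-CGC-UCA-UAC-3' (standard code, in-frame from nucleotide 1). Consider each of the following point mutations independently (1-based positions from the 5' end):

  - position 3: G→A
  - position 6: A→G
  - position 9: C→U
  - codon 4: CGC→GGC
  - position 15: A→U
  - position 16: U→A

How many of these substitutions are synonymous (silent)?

3

Codon 1: AUG (Met) → AUA (Ile) — missense.
Codon 2: CUA (Leu) → CUG (Leu) — synonymous.
Codon 3: GGC (Gly) → GGU (Gly) — synonymous.
Codon 4: CGC (Arg) → GGC (Gly) — missense.
Codon 5: UCA (Ser) → UCU (Ser) — synonymous.
Codon 6: UAC (Tyr) → AAC (Asn) — missense.
Synonymous: 3 of 6.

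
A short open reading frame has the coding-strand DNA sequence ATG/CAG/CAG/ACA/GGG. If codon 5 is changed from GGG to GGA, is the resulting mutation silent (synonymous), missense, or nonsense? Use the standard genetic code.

Position 15 falls in codon 5: GGG → Gly.
After the substitution the codon is GGA → Gly.
Both encode Gly, so the change is synonymous.

silent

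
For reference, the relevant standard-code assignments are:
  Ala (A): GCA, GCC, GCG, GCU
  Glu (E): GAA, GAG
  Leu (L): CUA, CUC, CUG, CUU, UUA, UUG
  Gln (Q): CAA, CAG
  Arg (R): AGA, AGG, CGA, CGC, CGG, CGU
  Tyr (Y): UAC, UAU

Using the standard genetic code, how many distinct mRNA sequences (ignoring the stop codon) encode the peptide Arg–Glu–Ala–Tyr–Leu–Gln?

1152

Arg: 6 codons.
Glu: 2 codons.
Ala: 4 codons.
Tyr: 2 codons.
Leu: 6 codons.
Gln: 2 codons.
6 × 2 × 4 × 2 × 6 × 2 = 1152.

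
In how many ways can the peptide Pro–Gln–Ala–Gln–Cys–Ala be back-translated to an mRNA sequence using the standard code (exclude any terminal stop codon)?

Pro: 4 codons.
Gln: 2 codons.
Ala: 4 codons.
Gln: 2 codons.
Cys: 2 codons.
Ala: 4 codons.
4 × 2 × 4 × 2 × 2 × 4 = 512.

512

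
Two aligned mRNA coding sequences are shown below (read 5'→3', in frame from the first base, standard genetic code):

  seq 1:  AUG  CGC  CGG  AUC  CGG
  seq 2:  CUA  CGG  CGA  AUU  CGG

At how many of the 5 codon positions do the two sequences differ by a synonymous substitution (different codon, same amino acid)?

Codon 1: AUG Met / CUA Leu — nonsynonymous.
Codon 2: CGC Arg / CGG Arg — synonymous.
Codon 3: CGG Arg / CGA Arg — synonymous.
Codon 4: AUC Ile / AUU Ile — synonymous.
Codon 5: CGG Arg / CGG Arg — identical.
Synonymous differences: 3.

3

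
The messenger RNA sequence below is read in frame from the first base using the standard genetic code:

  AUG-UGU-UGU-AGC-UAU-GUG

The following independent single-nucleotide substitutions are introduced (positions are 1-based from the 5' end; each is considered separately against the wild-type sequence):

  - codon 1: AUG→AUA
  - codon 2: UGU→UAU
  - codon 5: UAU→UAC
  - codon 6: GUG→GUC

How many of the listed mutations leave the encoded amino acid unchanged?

Codon 1: AUG (Met) → AUA (Ile) — missense.
Codon 2: UGU (Cys) → UAU (Tyr) — missense.
Codon 5: UAU (Tyr) → UAC (Tyr) — synonymous.
Codon 6: GUG (Val) → GUC (Val) — synonymous.
Synonymous: 2 of 4.

2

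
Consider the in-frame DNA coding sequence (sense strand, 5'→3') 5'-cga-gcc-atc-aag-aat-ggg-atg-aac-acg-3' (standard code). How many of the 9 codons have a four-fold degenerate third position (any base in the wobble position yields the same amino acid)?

Codon 1 CGA (Arg): third position 4-fold.
Codon 2 GCC (Ala): third position 4-fold.
Codon 3 ATC (Ile): third position 3-fold.
Codon 4 AAG (Lys): third position 2-fold.
Codon 5 AAT (Asn): third position 2-fold.
Codon 6 GGG (Gly): third position 4-fold.
Codon 7 ATG (Met): third position 1-fold.
Codon 8 AAC (Asn): third position 2-fold.
Codon 9 ACG (Thr): third position 4-fold.
Four-fold degenerate third positions: 4.

4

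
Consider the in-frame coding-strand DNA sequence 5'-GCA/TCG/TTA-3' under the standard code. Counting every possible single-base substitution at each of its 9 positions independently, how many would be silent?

Codon 1 (GCA, Ala): 3 synonymous substitutions.
Codon 2 (TCG, Ser): 3 synonymous substitutions.
Codon 3 (TTA, Leu): 2 synonymous substitutions.
Total: 3 + 3 + 2 = 8.

8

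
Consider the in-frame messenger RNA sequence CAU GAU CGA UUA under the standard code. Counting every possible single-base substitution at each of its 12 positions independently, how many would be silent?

8

Codon 1 (CAU, His): 1 synonymous substitution.
Codon 2 (GAU, Asp): 1 synonymous substitution.
Codon 3 (CGA, Arg): 4 synonymous substitutions.
Codon 4 (UUA, Leu): 2 synonymous substitutions.
Total: 1 + 1 + 4 + 2 = 8.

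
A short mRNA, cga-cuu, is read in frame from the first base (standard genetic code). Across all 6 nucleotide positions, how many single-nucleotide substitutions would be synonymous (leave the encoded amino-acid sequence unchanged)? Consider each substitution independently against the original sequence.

7

Codon 1 (CGA, Arg): 4 synonymous substitutions.
Codon 2 (CUU, Leu): 3 synonymous substitutions.
Total: 4 + 3 = 7.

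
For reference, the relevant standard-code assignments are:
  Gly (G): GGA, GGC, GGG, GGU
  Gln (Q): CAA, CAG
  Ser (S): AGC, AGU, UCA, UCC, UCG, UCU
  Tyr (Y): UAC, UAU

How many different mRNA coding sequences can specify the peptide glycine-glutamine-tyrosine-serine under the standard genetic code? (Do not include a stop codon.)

Gly: 4 codons.
Gln: 2 codons.
Tyr: 2 codons.
Ser: 6 codons.
4 × 2 × 2 × 6 = 96.

96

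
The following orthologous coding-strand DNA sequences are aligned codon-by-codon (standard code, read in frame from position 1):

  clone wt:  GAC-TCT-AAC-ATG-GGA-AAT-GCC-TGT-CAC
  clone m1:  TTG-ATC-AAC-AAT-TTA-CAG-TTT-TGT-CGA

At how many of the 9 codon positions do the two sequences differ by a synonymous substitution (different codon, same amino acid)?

0

Codon 1: GAC Asp / TTG Leu — nonsynonymous.
Codon 2: TCT Ser / ATC Ile — nonsynonymous.
Codon 3: AAC Asn / AAC Asn — identical.
Codon 4: ATG Met / AAT Asn — nonsynonymous.
Codon 5: GGA Gly / TTA Leu — nonsynonymous.
Codon 6: AAT Asn / CAG Gln — nonsynonymous.
Codon 7: GCC Ala / TTT Phe — nonsynonymous.
Codon 8: TGT Cys / TGT Cys — identical.
Codon 9: CAC His / CGA Arg — nonsynonymous.
Synonymous differences: 0.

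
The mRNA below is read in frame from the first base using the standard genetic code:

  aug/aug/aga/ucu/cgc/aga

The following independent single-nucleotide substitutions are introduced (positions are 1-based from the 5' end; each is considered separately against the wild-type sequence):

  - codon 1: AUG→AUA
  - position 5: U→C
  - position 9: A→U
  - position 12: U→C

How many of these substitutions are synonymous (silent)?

Codon 1: AUG (Met) → AUA (Ile) — missense.
Codon 2: AUG (Met) → ACG (Thr) — missense.
Codon 3: AGA (Arg) → AGU (Ser) — missense.
Codon 4: UCU (Ser) → UCC (Ser) — synonymous.
Synonymous: 1 of 4.

1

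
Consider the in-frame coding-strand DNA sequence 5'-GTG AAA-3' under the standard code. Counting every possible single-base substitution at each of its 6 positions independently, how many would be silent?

4

Codon 1 (GTG, Val): 3 synonymous substitutions.
Codon 2 (AAA, Lys): 1 synonymous substitution.
Total: 3 + 1 = 4.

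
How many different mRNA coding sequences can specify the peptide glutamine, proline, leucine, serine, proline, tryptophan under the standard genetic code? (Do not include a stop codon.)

1152

Gln: 2 codons.
Pro: 4 codons.
Leu: 6 codons.
Ser: 6 codons.
Pro: 4 codons.
Trp: 1 codon.
2 × 4 × 6 × 6 × 4 × 1 = 1152.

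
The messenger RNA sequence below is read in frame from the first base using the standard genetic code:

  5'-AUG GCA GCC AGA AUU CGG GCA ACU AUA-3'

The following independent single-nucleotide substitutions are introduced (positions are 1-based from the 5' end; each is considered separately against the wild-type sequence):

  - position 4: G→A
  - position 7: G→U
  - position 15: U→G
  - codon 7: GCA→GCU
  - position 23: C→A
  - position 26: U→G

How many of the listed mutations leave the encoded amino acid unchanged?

Codon 2: GCA (Ala) → ACA (Thr) — missense.
Codon 3: GCC (Ala) → UCC (Ser) — missense.
Codon 5: AUU (Ile) → AUG (Met) — missense.
Codon 7: GCA (Ala) → GCU (Ala) — synonymous.
Codon 8: ACU (Thr) → AAU (Asn) — missense.
Codon 9: AUA (Ile) → AGA (Arg) — missense.
Synonymous: 1 of 6.

1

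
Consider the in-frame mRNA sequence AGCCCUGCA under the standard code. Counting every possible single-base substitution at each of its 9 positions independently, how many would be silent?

7

Codon 1 (AGC, Ser): 1 synonymous substitution.
Codon 2 (CCU, Pro): 3 synonymous substitutions.
Codon 3 (GCA, Ala): 3 synonymous substitutions.
Total: 1 + 3 + 3 = 7.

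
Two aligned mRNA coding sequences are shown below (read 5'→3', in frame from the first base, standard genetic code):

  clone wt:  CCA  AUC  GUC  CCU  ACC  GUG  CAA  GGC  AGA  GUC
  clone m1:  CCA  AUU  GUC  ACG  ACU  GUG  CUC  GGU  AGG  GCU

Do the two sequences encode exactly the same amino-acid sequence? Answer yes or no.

Codon 1: CCA Pro / CCA Pro — identical.
Codon 2: AUC Ile / AUU Ile — synonymous.
Codon 3: GUC Val / GUC Val — identical.
Codon 4: CCU Pro / ACG Thr — nonsynonymous.
Codon 5: ACC Thr / ACU Thr — synonymous.
Codon 6: GUG Val / GUG Val — identical.
Codon 7: CAA Gln / CUC Leu — nonsynonymous.
Codon 8: GGC Gly / GGU Gly — synonymous.
Codon 9: AGA Arg / AGG Arg — synonymous.
Codon 10: GUC Val / GCU Ala — nonsynonymous.
Nonsynonymous differences: 3 → different protein.

no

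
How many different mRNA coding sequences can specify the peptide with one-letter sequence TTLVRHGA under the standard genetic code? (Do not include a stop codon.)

Thr: 4 codons.
Thr: 4 codons.
Leu: 6 codons.
Val: 4 codons.
Arg: 6 codons.
His: 2 codons.
Gly: 4 codons.
Ala: 4 codons.
4 × 4 × 6 × 4 × 6 × 2 × 4 × 4 = 73728.

73728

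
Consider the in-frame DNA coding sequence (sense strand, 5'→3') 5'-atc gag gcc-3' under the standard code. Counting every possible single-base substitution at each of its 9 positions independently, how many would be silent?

6

Codon 1 (ATC, Ile): 2 synonymous substitutions.
Codon 2 (GAG, Glu): 1 synonymous substitution.
Codon 3 (GCC, Ala): 3 synonymous substitutions.
Total: 2 + 1 + 3 = 6.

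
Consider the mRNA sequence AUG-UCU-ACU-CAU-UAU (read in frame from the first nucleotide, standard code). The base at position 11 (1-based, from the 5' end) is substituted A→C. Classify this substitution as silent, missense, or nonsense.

Position 11 falls in codon 4: CAU → His.
After the substitution the codon is CCU → Pro.
His ≠ Pro, so this is a missense mutation.

missense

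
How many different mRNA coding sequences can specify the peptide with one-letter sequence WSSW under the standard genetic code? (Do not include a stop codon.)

36

Trp: 1 codon.
Ser: 6 codons.
Ser: 6 codons.
Trp: 1 codon.
1 × 6 × 6 × 1 = 36.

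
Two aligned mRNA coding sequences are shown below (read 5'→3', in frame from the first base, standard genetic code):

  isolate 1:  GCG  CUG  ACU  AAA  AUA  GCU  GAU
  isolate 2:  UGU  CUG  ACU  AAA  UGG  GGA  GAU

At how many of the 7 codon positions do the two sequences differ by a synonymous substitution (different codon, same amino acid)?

Codon 1: GCG Ala / UGU Cys — nonsynonymous.
Codon 2: CUG Leu / CUG Leu — identical.
Codon 3: ACU Thr / ACU Thr — identical.
Codon 4: AAA Lys / AAA Lys — identical.
Codon 5: AUA Ile / UGG Trp — nonsynonymous.
Codon 6: GCU Ala / GGA Gly — nonsynonymous.
Codon 7: GAU Asp / GAU Asp — identical.
Synonymous differences: 0.

0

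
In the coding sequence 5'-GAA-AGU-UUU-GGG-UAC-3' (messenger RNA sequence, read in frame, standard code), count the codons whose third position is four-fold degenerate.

Codon 1 GAA (Glu): third position 2-fold.
Codon 2 AGU (Ser): third position 2-fold.
Codon 3 UUU (Phe): third position 2-fold.
Codon 4 GGG (Gly): third position 4-fold.
Codon 5 UAC (Tyr): third position 2-fold.
Four-fold degenerate third positions: 1.

1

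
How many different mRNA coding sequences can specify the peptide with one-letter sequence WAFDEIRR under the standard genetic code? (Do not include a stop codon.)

3456

Trp: 1 codon.
Ala: 4 codons.
Phe: 2 codons.
Asp: 2 codons.
Glu: 2 codons.
Ile: 3 codons.
Arg: 6 codons.
Arg: 6 codons.
1 × 4 × 2 × 2 × 2 × 3 × 6 × 6 = 3456.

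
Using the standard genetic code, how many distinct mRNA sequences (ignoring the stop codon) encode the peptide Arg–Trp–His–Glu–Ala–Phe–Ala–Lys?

1536

Arg: 6 codons.
Trp: 1 codon.
His: 2 codons.
Glu: 2 codons.
Ala: 4 codons.
Phe: 2 codons.
Ala: 4 codons.
Lys: 2 codons.
6 × 1 × 2 × 2 × 4 × 2 × 4 × 2 = 1536.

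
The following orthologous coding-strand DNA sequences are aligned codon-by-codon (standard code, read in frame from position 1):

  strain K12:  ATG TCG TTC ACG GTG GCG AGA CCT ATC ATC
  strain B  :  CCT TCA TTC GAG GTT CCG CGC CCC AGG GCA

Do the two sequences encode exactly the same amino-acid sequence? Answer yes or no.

no

Codon 1: ATG Met / CCT Pro — nonsynonymous.
Codon 2: TCG Ser / TCA Ser — synonymous.
Codon 3: TTC Phe / TTC Phe — identical.
Codon 4: ACG Thr / GAG Glu — nonsynonymous.
Codon 5: GTG Val / GTT Val — synonymous.
Codon 6: GCG Ala / CCG Pro — nonsynonymous.
Codon 7: AGA Arg / CGC Arg — synonymous.
Codon 8: CCT Pro / CCC Pro — synonymous.
Codon 9: ATC Ile / AGG Arg — nonsynonymous.
Codon 10: ATC Ile / GCA Ala — nonsynonymous.
Nonsynonymous differences: 5 → different protein.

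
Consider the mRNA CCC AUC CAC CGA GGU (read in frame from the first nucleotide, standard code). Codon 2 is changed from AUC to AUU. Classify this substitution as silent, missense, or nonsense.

silent

Position 6 falls in codon 2: AUC → Ile.
After the substitution the codon is AUU → Ile.
Both encode Ile, so the change is synonymous.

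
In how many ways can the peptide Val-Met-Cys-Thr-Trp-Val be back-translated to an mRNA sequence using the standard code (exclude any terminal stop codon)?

128

Val: 4 codons.
Met: 1 codon.
Cys: 2 codons.
Thr: 4 codons.
Trp: 1 codon.
Val: 4 codons.
4 × 1 × 2 × 4 × 1 × 4 = 128.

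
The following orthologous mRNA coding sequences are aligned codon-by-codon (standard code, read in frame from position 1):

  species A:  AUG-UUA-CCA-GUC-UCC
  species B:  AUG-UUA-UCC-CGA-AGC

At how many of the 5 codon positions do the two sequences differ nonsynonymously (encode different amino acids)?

2

Codon 1: AUG Met / AUG Met — identical.
Codon 2: UUA Leu / UUA Leu — identical.
Codon 3: CCA Pro / UCC Ser — nonsynonymous.
Codon 4: GUC Val / CGA Arg — nonsynonymous.
Codon 5: UCC Ser / AGC Ser — synonymous.
Nonsynonymous differences: 2.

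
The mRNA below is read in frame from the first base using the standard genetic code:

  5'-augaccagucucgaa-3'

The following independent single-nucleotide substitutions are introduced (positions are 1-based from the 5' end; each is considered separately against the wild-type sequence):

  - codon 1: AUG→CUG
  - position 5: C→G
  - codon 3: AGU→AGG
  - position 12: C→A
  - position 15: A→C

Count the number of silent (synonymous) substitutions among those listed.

Codon 1: AUG (Met) → CUG (Leu) — missense.
Codon 2: ACC (Thr) → AGC (Ser) — missense.
Codon 3: AGU (Ser) → AGG (Arg) — missense.
Codon 4: CUC (Leu) → CUA (Leu) — synonymous.
Codon 5: GAA (Glu) → GAC (Asp) — missense.
Synonymous: 1 of 5.

1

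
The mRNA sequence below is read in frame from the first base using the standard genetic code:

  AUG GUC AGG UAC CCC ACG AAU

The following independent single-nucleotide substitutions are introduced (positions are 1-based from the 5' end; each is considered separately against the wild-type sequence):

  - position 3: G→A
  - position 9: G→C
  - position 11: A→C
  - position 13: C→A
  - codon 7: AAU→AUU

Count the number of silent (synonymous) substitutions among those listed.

Codon 1: AUG (Met) → AUA (Ile) — missense.
Codon 3: AGG (Arg) → AGC (Ser) — missense.
Codon 4: UAC (Tyr) → UCC (Ser) — missense.
Codon 5: CCC (Pro) → ACC (Thr) — missense.
Codon 7: AAU (Asn) → AUU (Ile) — missense.
Synonymous: 0 of 5.

0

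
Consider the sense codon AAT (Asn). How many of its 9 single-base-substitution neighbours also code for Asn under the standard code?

1

Position 1: none → 0 synonymous.
Position 2: none → 0 synonymous.
Position 3: AAC → 1 synonymous.
Total: 0 + 0 + 1 = 1.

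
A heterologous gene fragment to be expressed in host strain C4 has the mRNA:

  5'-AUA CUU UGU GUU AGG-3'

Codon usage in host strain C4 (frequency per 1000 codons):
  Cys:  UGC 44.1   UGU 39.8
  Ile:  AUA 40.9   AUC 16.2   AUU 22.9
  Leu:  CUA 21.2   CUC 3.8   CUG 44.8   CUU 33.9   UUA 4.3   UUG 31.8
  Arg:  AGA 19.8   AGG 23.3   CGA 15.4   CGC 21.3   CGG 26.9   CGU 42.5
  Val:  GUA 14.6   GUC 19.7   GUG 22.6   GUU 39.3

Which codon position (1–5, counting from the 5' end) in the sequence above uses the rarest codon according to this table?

Codon 1 AUA (Ile): 40.9 per 1000.
Codon 2 CUU (Leu): 33.9 per 1000.
Codon 3 UGU (Cys): 39.8 per 1000.
Codon 4 GUU (Val): 39.3 per 1000.
Codon 5 AGG (Arg): 23.3 per 1000.
Lowest frequency is 23.3 at codon 5.

5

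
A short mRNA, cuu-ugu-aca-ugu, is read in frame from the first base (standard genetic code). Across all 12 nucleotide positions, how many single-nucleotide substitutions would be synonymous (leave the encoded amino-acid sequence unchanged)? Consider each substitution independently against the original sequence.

8

Codon 1 (CUU, Leu): 3 synonymous substitutions.
Codon 2 (UGU, Cys): 1 synonymous substitution.
Codon 3 (ACA, Thr): 3 synonymous substitutions.
Codon 4 (UGU, Cys): 1 synonymous substitution.
Total: 3 + 1 + 3 + 1 = 8.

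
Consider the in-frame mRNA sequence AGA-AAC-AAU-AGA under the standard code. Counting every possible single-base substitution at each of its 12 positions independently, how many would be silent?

6

Codon 1 (AGA, Arg): 2 synonymous substitutions.
Codon 2 (AAC, Asn): 1 synonymous substitution.
Codon 3 (AAU, Asn): 1 synonymous substitution.
Codon 4 (AGA, Arg): 2 synonymous substitutions.
Total: 2 + 1 + 1 + 2 = 6.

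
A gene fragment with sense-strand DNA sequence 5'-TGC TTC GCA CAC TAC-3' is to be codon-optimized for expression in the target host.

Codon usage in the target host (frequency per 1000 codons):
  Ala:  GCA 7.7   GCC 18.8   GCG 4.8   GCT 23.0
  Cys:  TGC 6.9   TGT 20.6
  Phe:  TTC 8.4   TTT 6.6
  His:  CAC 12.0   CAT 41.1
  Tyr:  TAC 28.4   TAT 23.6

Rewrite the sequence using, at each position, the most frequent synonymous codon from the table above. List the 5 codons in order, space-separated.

TGT TTC GCT CAT TAC

Codon 1 (Cys): best is TGT at 20.6.
Codon 2 (Phe): best is TTC at 8.4.
Codon 3 (Ala): best is GCT at 23.0.
Codon 4 (His): best is CAT at 41.1.
Codon 5 (Tyr): best is TAC at 28.4.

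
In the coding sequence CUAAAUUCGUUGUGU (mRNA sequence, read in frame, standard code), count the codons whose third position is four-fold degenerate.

2

Codon 1 CUA (Leu): third position 4-fold.
Codon 2 AAU (Asn): third position 2-fold.
Codon 3 UCG (Ser): third position 4-fold.
Codon 4 UUG (Leu): third position 2-fold.
Codon 5 UGU (Cys): third position 2-fold.
Four-fold degenerate third positions: 2.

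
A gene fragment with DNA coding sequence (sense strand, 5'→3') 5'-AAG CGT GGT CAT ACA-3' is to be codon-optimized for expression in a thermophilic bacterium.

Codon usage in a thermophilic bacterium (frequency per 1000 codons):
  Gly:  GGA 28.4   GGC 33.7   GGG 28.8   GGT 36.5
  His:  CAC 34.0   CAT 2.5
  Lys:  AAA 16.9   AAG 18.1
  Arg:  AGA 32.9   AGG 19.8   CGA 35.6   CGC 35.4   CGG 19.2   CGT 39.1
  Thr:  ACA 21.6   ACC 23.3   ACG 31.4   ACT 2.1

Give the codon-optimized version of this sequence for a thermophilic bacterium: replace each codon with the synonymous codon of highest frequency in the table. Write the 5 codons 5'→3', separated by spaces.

AAG CGT GGT CAC ACG

Codon 1 (Lys): best is AAG at 18.1.
Codon 2 (Arg): best is CGT at 39.1.
Codon 3 (Gly): best is GGT at 36.5.
Codon 4 (His): best is CAC at 34.0.
Codon 5 (Thr): best is ACG at 31.4.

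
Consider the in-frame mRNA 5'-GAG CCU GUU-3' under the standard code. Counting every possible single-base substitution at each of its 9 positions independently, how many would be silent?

7

Codon 1 (GAG, Glu): 1 synonymous substitution.
Codon 2 (CCU, Pro): 3 synonymous substitutions.
Codon 3 (GUU, Val): 3 synonymous substitutions.
Total: 1 + 3 + 3 = 7.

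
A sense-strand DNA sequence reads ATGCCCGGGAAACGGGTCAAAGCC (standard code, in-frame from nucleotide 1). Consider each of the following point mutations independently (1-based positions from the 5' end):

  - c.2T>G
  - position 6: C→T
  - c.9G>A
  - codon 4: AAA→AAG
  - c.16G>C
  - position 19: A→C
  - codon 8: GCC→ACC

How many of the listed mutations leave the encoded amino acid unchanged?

Codon 1: ATG (Met) → AGG (Arg) — missense.
Codon 2: CCC (Pro) → CCT (Pro) — synonymous.
Codon 3: GGG (Gly) → GGA (Gly) — synonymous.
Codon 4: AAA (Lys) → AAG (Lys) — synonymous.
Codon 6: GTC (Val) → CTC (Leu) — missense.
Codon 7: AAA (Lys) → CAA (Gln) — missense.
Codon 8: GCC (Ala) → ACC (Thr) — missense.
Synonymous: 3 of 7.

3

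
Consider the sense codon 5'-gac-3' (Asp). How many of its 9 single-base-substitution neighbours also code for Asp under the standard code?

1

Position 1: none → 0 synonymous.
Position 2: none → 0 synonymous.
Position 3: GAU → 1 synonymous.
Total: 0 + 0 + 1 = 1.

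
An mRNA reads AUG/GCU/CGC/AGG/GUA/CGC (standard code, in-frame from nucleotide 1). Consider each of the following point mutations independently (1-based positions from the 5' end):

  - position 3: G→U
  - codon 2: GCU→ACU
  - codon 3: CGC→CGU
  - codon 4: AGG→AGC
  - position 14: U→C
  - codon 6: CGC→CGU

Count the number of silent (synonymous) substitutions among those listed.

2

Codon 1: AUG (Met) → AUU (Ile) — missense.
Codon 2: GCU (Ala) → ACU (Thr) — missense.
Codon 3: CGC (Arg) → CGU (Arg) — synonymous.
Codon 4: AGG (Arg) → AGC (Ser) — missense.
Codon 5: GUA (Val) → GCA (Ala) — missense.
Codon 6: CGC (Arg) → CGU (Arg) — synonymous.
Synonymous: 2 of 6.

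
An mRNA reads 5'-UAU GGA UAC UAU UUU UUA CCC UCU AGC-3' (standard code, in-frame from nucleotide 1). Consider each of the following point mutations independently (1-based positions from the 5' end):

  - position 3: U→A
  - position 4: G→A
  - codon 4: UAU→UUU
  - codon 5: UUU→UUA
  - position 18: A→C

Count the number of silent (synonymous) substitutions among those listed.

0

Codon 1: UAU (Tyr) → UAA (Stop) — nonsense.
Codon 2: GGA (Gly) → AGA (Arg) — missense.
Codon 4: UAU (Tyr) → UUU (Phe) — missense.
Codon 5: UUU (Phe) → UUA (Leu) — missense.
Codon 6: UUA (Leu) → UUC (Phe) — missense.
Synonymous: 0 of 5.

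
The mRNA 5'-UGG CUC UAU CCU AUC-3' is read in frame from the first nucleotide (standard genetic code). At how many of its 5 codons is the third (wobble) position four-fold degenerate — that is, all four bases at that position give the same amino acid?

2

Codon 1 UGG (Trp): third position 1-fold.
Codon 2 CUC (Leu): third position 4-fold.
Codon 3 UAU (Tyr): third position 2-fold.
Codon 4 CCU (Pro): third position 4-fold.
Codon 5 AUC (Ile): third position 3-fold.
Four-fold degenerate third positions: 2.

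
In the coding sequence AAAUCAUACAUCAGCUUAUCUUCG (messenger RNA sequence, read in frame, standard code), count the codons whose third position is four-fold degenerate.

3

Codon 1 AAA (Lys): third position 2-fold.
Codon 2 UCA (Ser): third position 4-fold.
Codon 3 UAC (Tyr): third position 2-fold.
Codon 4 AUC (Ile): third position 3-fold.
Codon 5 AGC (Ser): third position 2-fold.
Codon 6 UUA (Leu): third position 2-fold.
Codon 7 UCU (Ser): third position 4-fold.
Codon 8 UCG (Ser): third position 4-fold.
Four-fold degenerate third positions: 3.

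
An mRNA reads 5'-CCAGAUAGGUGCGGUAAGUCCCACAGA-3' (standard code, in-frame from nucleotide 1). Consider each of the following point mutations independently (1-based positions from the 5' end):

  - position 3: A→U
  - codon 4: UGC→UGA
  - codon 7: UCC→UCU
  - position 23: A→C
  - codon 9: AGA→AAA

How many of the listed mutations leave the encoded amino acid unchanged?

Codon 1: CCA (Pro) → CCU (Pro) — synonymous.
Codon 4: UGC (Cys) → UGA (Stop) — nonsense.
Codon 7: UCC (Ser) → UCU (Ser) — synonymous.
Codon 8: CAC (His) → CCC (Pro) — missense.
Codon 9: AGA (Arg) → AAA (Lys) — missense.
Synonymous: 2 of 5.

2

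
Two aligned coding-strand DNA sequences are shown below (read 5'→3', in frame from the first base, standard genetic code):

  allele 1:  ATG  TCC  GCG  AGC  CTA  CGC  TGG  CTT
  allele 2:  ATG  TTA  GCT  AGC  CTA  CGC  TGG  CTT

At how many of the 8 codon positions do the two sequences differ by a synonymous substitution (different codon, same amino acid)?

1

Codon 1: ATG Met / ATG Met — identical.
Codon 2: TCC Ser / TTA Leu — nonsynonymous.
Codon 3: GCG Ala / GCT Ala — synonymous.
Codon 4: AGC Ser / AGC Ser — identical.
Codon 5: CTA Leu / CTA Leu — identical.
Codon 6: CGC Arg / CGC Arg — identical.
Codon 7: TGG Trp / TGG Trp — identical.
Codon 8: CTT Leu / CTT Leu — identical.
Synonymous differences: 1.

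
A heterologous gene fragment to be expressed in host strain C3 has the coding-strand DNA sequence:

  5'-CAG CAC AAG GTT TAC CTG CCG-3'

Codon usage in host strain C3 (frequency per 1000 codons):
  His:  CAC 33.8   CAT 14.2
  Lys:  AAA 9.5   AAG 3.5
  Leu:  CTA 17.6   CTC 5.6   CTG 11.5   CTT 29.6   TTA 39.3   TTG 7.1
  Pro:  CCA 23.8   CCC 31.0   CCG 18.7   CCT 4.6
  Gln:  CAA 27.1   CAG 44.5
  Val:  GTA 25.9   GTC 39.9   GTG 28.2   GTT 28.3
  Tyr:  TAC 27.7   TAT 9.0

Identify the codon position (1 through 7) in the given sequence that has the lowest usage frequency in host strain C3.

Codon 1 CAG (Gln): 44.5 per 1000.
Codon 2 CAC (His): 33.8 per 1000.
Codon 3 AAG (Lys): 3.5 per 1000.
Codon 4 GTT (Val): 28.3 per 1000.
Codon 5 TAC (Tyr): 27.7 per 1000.
Codon 6 CTG (Leu): 11.5 per 1000.
Codon 7 CCG (Pro): 18.7 per 1000.
Lowest frequency is 3.5 at codon 3.

3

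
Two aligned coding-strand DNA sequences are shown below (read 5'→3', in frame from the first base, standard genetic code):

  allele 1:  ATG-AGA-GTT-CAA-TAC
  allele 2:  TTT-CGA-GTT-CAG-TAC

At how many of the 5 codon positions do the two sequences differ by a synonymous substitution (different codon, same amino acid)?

2

Codon 1: ATG Met / TTT Phe — nonsynonymous.
Codon 2: AGA Arg / CGA Arg — synonymous.
Codon 3: GTT Val / GTT Val — identical.
Codon 4: CAA Gln / CAG Gln — synonymous.
Codon 5: TAC Tyr / TAC Tyr — identical.
Synonymous differences: 2.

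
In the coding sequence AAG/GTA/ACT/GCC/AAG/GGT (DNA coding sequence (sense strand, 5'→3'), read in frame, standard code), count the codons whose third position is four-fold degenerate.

4

Codon 1 AAG (Lys): third position 2-fold.
Codon 2 GTA (Val): third position 4-fold.
Codon 3 ACT (Thr): third position 4-fold.
Codon 4 GCC (Ala): third position 4-fold.
Codon 5 AAG (Lys): third position 2-fold.
Codon 6 GGT (Gly): third position 4-fold.
Four-fold degenerate third positions: 4.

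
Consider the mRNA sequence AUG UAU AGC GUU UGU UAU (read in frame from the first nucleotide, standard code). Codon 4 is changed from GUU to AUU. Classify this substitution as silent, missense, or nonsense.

missense

Position 10 falls in codon 4: GUU → Val.
After the substitution the codon is AUU → Ile.
Val ≠ Ile, so this is a missense mutation.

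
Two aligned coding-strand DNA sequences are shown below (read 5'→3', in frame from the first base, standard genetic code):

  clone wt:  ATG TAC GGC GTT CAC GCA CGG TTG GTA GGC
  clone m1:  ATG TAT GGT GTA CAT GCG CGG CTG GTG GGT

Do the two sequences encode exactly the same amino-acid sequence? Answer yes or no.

Codon 1: ATG Met / ATG Met — identical.
Codon 2: TAC Tyr / TAT Tyr — synonymous.
Codon 3: GGC Gly / GGT Gly — synonymous.
Codon 4: GTT Val / GTA Val — synonymous.
Codon 5: CAC His / CAT His — synonymous.
Codon 6: GCA Ala / GCG Ala — synonymous.
Codon 7: CGG Arg / CGG Arg — identical.
Codon 8: TTG Leu / CTG Leu — synonymous.
Codon 9: GTA Val / GTG Val — synonymous.
Codon 10: GGC Gly / GGT Gly — synonymous.
Nonsynonymous differences: 0 → same protein.

yes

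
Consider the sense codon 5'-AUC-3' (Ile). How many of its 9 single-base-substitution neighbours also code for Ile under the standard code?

Position 1: none → 0 synonymous.
Position 2: none → 0 synonymous.
Position 3: AUU, AUA → 2 synonymous.
Total: 0 + 0 + 2 = 2.

2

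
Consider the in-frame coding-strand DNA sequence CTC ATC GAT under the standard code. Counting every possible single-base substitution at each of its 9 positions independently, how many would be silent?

Codon 1 (CTC, Leu): 3 synonymous substitutions.
Codon 2 (ATC, Ile): 2 synonymous substitutions.
Codon 3 (GAT, Asp): 1 synonymous substitution.
Total: 3 + 2 + 1 = 6.

6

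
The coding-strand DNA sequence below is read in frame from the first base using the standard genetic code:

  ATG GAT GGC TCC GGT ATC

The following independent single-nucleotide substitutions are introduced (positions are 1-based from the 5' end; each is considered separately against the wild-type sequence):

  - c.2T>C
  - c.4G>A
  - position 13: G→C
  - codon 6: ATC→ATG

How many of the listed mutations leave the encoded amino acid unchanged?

0

Codon 1: ATG (Met) → ACG (Thr) — missense.
Codon 2: GAT (Asp) → AAT (Asn) — missense.
Codon 5: GGT (Gly) → CGT (Arg) — missense.
Codon 6: ATC (Ile) → ATG (Met) — missense.
Synonymous: 0 of 4.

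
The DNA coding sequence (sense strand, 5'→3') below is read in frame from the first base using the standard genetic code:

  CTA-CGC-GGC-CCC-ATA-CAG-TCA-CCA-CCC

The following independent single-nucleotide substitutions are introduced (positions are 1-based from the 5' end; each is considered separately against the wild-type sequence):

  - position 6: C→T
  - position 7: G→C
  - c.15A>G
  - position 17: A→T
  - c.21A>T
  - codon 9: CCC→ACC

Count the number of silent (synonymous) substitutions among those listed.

2

Codon 2: CGC (Arg) → CGT (Arg) — synonymous.
Codon 3: GGC (Gly) → CGC (Arg) — missense.
Codon 5: ATA (Ile) → ATG (Met) — missense.
Codon 6: CAG (Gln) → CTG (Leu) — missense.
Codon 7: TCA (Ser) → TCT (Ser) — synonymous.
Codon 9: CCC (Pro) → ACC (Thr) — missense.
Synonymous: 2 of 6.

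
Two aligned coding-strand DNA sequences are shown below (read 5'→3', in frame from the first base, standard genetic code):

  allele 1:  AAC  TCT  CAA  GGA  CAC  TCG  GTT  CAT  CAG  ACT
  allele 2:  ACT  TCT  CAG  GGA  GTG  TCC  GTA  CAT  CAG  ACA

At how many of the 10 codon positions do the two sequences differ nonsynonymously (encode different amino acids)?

Codon 1: AAC Asn / ACT Thr — nonsynonymous.
Codon 2: TCT Ser / TCT Ser — identical.
Codon 3: CAA Gln / CAG Gln — synonymous.
Codon 4: GGA Gly / GGA Gly — identical.
Codon 5: CAC His / GTG Val — nonsynonymous.
Codon 6: TCG Ser / TCC Ser — synonymous.
Codon 7: GTT Val / GTA Val — synonymous.
Codon 8: CAT His / CAT His — identical.
Codon 9: CAG Gln / CAG Gln — identical.
Codon 10: ACT Thr / ACA Thr — synonymous.
Nonsynonymous differences: 2.

2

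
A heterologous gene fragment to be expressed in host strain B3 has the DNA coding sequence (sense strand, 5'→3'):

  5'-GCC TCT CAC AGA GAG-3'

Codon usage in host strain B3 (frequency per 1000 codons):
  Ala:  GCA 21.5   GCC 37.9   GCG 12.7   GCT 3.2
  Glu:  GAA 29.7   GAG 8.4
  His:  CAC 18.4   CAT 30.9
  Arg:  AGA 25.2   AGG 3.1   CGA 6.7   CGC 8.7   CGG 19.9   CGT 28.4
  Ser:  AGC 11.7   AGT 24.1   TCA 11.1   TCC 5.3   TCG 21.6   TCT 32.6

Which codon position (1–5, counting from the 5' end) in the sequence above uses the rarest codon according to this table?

5

Codon 1 GCC (Ala): 37.9 per 1000.
Codon 2 TCT (Ser): 32.6 per 1000.
Codon 3 CAC (His): 18.4 per 1000.
Codon 4 AGA (Arg): 25.2 per 1000.
Codon 5 GAG (Glu): 8.4 per 1000.
Lowest frequency is 8.4 at codon 5.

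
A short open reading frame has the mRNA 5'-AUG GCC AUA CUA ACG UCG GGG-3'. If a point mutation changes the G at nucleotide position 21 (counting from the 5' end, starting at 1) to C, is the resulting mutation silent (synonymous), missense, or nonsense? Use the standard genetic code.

silent

Position 21 falls in codon 7: GGG → Gly.
After the substitution the codon is GGC → Gly.
Both encode Gly, so the change is synonymous.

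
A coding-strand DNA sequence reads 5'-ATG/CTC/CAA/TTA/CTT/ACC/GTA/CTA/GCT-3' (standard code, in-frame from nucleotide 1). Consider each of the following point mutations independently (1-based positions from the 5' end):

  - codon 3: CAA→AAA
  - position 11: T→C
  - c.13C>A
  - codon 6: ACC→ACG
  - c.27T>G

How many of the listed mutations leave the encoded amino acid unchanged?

Codon 3: CAA (Gln) → AAA (Lys) — missense.
Codon 4: TTA (Leu) → TCA (Ser) — missense.
Codon 5: CTT (Leu) → ATT (Ile) — missense.
Codon 6: ACC (Thr) → ACG (Thr) — synonymous.
Codon 9: GCT (Ala) → GCG (Ala) — synonymous.
Synonymous: 2 of 5.

2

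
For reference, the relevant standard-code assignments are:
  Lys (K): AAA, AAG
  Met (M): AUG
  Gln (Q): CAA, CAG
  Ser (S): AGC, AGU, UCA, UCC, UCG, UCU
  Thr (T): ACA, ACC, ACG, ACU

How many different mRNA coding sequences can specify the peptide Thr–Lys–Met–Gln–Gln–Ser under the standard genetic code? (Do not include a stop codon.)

Thr: 4 codons.
Lys: 2 codons.
Met: 1 codon.
Gln: 2 codons.
Gln: 2 codons.
Ser: 6 codons.
4 × 2 × 1 × 2 × 2 × 6 = 192.

192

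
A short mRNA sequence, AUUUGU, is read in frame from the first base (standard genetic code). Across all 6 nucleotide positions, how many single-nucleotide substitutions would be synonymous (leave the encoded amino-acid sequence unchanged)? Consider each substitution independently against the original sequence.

3

Codon 1 (AUU, Ile): 2 synonymous substitutions.
Codon 2 (UGU, Cys): 1 synonymous substitution.
Total: 2 + 1 = 3.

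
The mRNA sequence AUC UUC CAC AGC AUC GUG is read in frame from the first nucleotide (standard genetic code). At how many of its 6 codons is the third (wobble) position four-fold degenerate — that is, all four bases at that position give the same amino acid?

1

Codon 1 AUC (Ile): third position 3-fold.
Codon 2 UUC (Phe): third position 2-fold.
Codon 3 CAC (His): third position 2-fold.
Codon 4 AGC (Ser): third position 2-fold.
Codon 5 AUC (Ile): third position 3-fold.
Codon 6 GUG (Val): third position 4-fold.
Four-fold degenerate third positions: 1.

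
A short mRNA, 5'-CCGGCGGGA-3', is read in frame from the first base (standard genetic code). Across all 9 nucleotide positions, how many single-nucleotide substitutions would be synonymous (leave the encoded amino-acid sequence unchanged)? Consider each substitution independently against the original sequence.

Codon 1 (CCG, Pro): 3 synonymous substitutions.
Codon 2 (GCG, Ala): 3 synonymous substitutions.
Codon 3 (GGA, Gly): 3 synonymous substitutions.
Total: 3 + 3 + 3 = 9.

9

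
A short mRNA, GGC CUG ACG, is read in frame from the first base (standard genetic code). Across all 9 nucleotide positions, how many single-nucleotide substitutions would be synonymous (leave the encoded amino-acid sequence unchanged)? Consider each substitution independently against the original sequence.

10

Codon 1 (GGC, Gly): 3 synonymous substitutions.
Codon 2 (CUG, Leu): 4 synonymous substitutions.
Codon 3 (ACG, Thr): 3 synonymous substitutions.
Total: 3 + 4 + 3 = 10.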